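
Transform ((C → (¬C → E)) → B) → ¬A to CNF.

((C → (¬C → E)) → B) → ¬A
≡ ¬((C → (¬C → E)) → B) ∨ ¬A   [eliminate →]
≡ ¬(¬(C → (¬C → E)) ∨ B) ∨ ¬A   [eliminate →]
≡ ¬(¬(¬C ∨ (¬C → E)) ∨ B) ∨ ¬A   [eliminate →]
≡ ¬(¬(¬C ∨ ¬¬C ∨ E) ∨ B) ∨ ¬A   [eliminate →]
≡ (¬¬(¬C ∨ ¬¬C ∨ E) ∧ ¬B) ∨ ¬A   [De Morgan]
≡ ((¬C ∨ ¬¬C ∨ E) ∧ ¬B) ∨ ¬A   [double negation]
≡ ((¬C ∨ C ∨ E) ∧ ¬B) ∨ ¬A   [double negation]
≡ (¬C ∨ C ∨ E ∨ ¬A) ∧ (¬B ∨ ¬A)   [distribute ∨ over ∧]
≡ ¬B ∨ ¬A   [simplify]

¬B ∨ ¬A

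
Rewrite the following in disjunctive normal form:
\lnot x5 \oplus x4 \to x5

x4 \land \lnot x5 \lor x5

\lnot x5 \oplus x4 \to x5
⇔ \lnot (\lnot x5 \oplus x4) \lor x5   [eliminate \to]
⇔ \lnot (\lnot x5 \land \lnot x4 \lor \lnot \lnot x5 \land x4) \lor x5   [expand \oplus]
⇔ \lnot (\lnot x5 \land \lnot x4) \land \lnot (\lnot \lnot x5 \land x4) \lor x5   [De Morgan]
⇔ (\lnot \lnot x5 \lor \lnot \lnot x4) \land \lnot (\lnot \lnot x5 \land x4) \lor x5   [De Morgan]
⇔ (x5 \lor \lnot \lnot x4) \land \lnot (\lnot \lnot x5 \land x4) \lor x5   [double negation]
⇔ (x5 \lor x4) \land \lnot (\lnot \lnot x5 \land x4) \lor x5   [double negation]
⇔ (x5 \lor x4) \land (\lnot \lnot \lnot x5 \lor \lnot x4) \lor x5   [De Morgan]
⇔ (x5 \lor x4) \land (\lnot x5 \lor \lnot x4) \lor x5   [double negation]
⇔ x5 \land \lnot x5 \lor x5 \land \lnot x4 \lor x4 \land \lnot x5 \lor x4 \land \lnot x4 \lor x5   [distribute \land over \lor]
⇔ x4 \land \lnot x5 \lor x5   [simplify]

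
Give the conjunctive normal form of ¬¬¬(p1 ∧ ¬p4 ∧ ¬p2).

¬p1 ∨ p4 ∨ p2

¬¬¬(p1 ∧ ¬p4 ∧ ¬p2)
≡ ¬(p1 ∧ ¬p4 ∧ ¬p2)   — double negation
≡ ¬p1 ∨ ¬¬p4 ∨ ¬¬p2   — De Morgan
≡ ¬p1 ∨ p4 ∨ ¬¬p2   — double negation
≡ ¬p1 ∨ p4 ∨ p2   — double negation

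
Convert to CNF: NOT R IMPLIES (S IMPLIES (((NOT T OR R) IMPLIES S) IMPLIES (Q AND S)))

R OR NOT S OR Q

NOT R IMPLIES (S IMPLIES (((NOT T OR R) IMPLIES S) IMPLIES (Q AND S)))
⇔ NOT NOT R OR (S IMPLIES (((NOT T OR R) IMPLIES S) IMPLIES (Q AND S)))
⇔ NOT NOT R OR NOT S OR (((NOT T OR R) IMPLIES S) IMPLIES (Q AND S))
⇔ NOT NOT R OR NOT S OR NOT ((NOT T OR R) IMPLIES S) OR (Q AND S)
⇔ NOT NOT R OR NOT S OR NOT (NOT (NOT T OR R) OR S) OR (Q AND S)
⇔ R OR NOT S OR NOT (NOT (NOT T OR R) OR S) OR (Q AND S)
⇔ R OR NOT S OR (NOT NOT (NOT T OR R) AND NOT S) OR (Q AND S)
⇔ R OR NOT S OR ((NOT T OR R) AND NOT S) OR (Q AND S)
⇔ (R OR NOT S OR NOT T OR R OR Q) AND (R OR NOT S OR NOT T OR R OR S) AND (R OR NOT S OR NOT S OR Q) AND (R OR NOT S OR NOT S OR S)
⇔ R OR NOT S OR Q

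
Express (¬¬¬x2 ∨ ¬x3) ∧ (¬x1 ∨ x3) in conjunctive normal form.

(¬¬¬x2 ∨ ¬x3) ∧ (¬x1 ∨ x3)
≡ (¬x2 ∨ ¬x3) ∧ (¬x1 ∨ x3)   [double negation]

(¬x2 ∨ ¬x3) ∧ (¬x1 ∨ x3)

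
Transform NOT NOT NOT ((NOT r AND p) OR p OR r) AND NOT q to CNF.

NOT NOT NOT ((NOT r AND p) OR p OR r) AND NOT q
≡ NOT ((NOT r AND p) OR p OR r) AND NOT q   [double negation]
≡ NOT (NOT r AND p) AND NOT p AND NOT r AND NOT q   [De Morgan]
≡ (NOT NOT r OR NOT p) AND NOT p AND NOT r AND NOT q   [De Morgan]
≡ (r OR NOT p) AND NOT p AND NOT r AND NOT q   [double negation]
≡ NOT p AND NOT r AND NOT q   [simplify]

NOT p AND NOT r AND NOT q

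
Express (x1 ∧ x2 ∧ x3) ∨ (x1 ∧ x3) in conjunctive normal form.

(x1 ∧ x2 ∧ x3) ∨ (x1 ∧ x3)
= (x1 ∨ x1) ∧ (x1 ∨ x3) ∧ (x2 ∨ x1) ∧ (x2 ∨ x3) ∧ (x3 ∨ x1) ∧ (x3 ∨ x3)   [distribute ∨ over ∧]
= x1 ∧ x3   [simplify]

x1 ∧ x3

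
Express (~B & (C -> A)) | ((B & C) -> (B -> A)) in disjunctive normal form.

~B | ~C | A

(~B & (C -> A)) | ((B & C) -> (B -> A))
≡ (~B & (~C | A)) | ((B & C) -> (B -> A))   (eliminate ->)
≡ (~B & (~C | A)) | ~(B & C) | (B -> A)   (eliminate ->)
≡ (~B & (~C | A)) | ~(B & C) | ~B | A   (eliminate ->)
≡ (~B & (~C | A)) | ~B | ~C | ~B | A   (De Morgan)
≡ (~B & ~C) | (~B & A) | ~B | ~C | ~B | A   (distribute & over |)
≡ ~B | ~C | A   (simplify)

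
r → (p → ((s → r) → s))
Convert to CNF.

r → (p → ((s → r) → s))
≡ ¬r ∨ (p → ((s → r) → s))   (eliminate →)
≡ ¬r ∨ ¬p ∨ ((s → r) → s)   (eliminate →)
≡ ¬r ∨ ¬p ∨ ¬(s → r) ∨ s   (eliminate →)
≡ ¬r ∨ ¬p ∨ ¬(¬s ∨ r) ∨ s   (eliminate →)
≡ ¬r ∨ ¬p ∨ (¬¬s ∧ ¬r) ∨ s   (De Morgan)
≡ ¬r ∨ ¬p ∨ (s ∧ ¬r) ∨ s   (double negation)
≡ (¬r ∨ ¬p ∨ s ∨ s) ∧ (¬r ∨ ¬p ∨ ¬r ∨ s)   (distribute ∨ over ∧)
≡ ¬r ∨ ¬p ∨ s   (simplify)

¬r ∨ ¬p ∨ s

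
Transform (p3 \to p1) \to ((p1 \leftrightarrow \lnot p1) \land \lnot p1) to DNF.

p3 \land \lnot p1

(p3 \to p1) \to ((p1 \leftrightarrow \lnot p1) \land \lnot p1)
= \lnot (p3 \to p1) \lor ((p1 \leftrightarrow \lnot p1) \land \lnot p1)
= \lnot (\lnot p3 \lor p1) \lor ((p1 \leftrightarrow \lnot p1) \land \lnot p1)
= \lnot (\lnot p3 \lor p1) \lor ((p1 \to \lnot p1) \land (\lnot p1 \to p1) \land \lnot p1)
= \lnot (\lnot p3 \lor p1) \lor ((\lnot p1 \lor \lnot p1) \land (\lnot p1 \to p1) \land \lnot p1)
= \lnot (\lnot p3 \lor p1) \lor ((\lnot p1 \lor \lnot p1) \land (\lnot \lnot p1 \lor p1) \land \lnot p1)
= (\lnot \lnot p3 \land \lnot p1) \lor ((\lnot p1 \lor \lnot p1) \land (\lnot \lnot p1 \lor p1) \land \lnot p1)
= (p3 \land \lnot p1) \lor ((\lnot p1 \lor \lnot p1) \land (\lnot \lnot p1 \lor p1) \land \lnot p1)
= (p3 \land \lnot p1) \lor ((\lnot p1 \lor \lnot p1) \land (p1 \lor p1) \land \lnot p1)
= (p3 \land \lnot p1) \lor (\lnot p1 \land p1 \land \lnot p1) \lor (\lnot p1 \land p1 \land \lnot p1) \lor (\lnot p1 \land p1 \land \lnot p1) \lor (\lnot p1 \land p1 \land \lnot p1)
= p3 \land \lnot p1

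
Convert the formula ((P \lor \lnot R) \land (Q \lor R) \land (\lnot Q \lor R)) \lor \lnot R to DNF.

((P \lor \lnot R) \land (Q \lor R) \land (\lnot Q \lor R)) \lor \lnot R
≡ (P \land Q \land \lnot Q) \lor (P \land Q \land R) \lor (P \land R \land \lnot Q) \lor (P \land R \land R) \lor (\lnot R \land Q \land \lnot Q) \lor (\lnot R \land Q \land R) \lor (\lnot R \land R \land \lnot Q) \lor (\lnot R \land R \land R) \lor \lnot R   [distribute \land over \lor]
≡ (P \land R) \lor \lnot R   [simplify]

(P \land R) \lor \lnot R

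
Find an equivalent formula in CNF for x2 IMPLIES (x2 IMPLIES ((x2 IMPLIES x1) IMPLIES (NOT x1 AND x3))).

NOT x2 OR NOT x1

x2 IMPLIES (x2 IMPLIES ((x2 IMPLIES x1) IMPLIES (NOT x1 AND x3)))
= NOT x2 OR (x2 IMPLIES ((x2 IMPLIES x1) IMPLIES (NOT x1 AND x3)))   (eliminate IMPLIES)
= NOT x2 OR NOT x2 OR ((x2 IMPLIES x1) IMPLIES (NOT x1 AND x3))   (eliminate IMPLIES)
= NOT x2 OR NOT x2 OR NOT (x2 IMPLIES x1) OR (NOT x1 AND x3)   (eliminate IMPLIES)
= NOT x2 OR NOT x2 OR NOT (NOT x2 OR x1) OR (NOT x1 AND x3)   (eliminate IMPLIES)
= NOT x2 OR NOT x2 OR (NOT NOT x2 AND NOT x1) OR (NOT x1 AND x3)   (De Morgan)
= NOT x2 OR NOT x2 OR (x2 AND NOT x1) OR (NOT x1 AND x3)   (double negation)
= (NOT x2 OR NOT x2 OR x2 OR NOT x1) AND (NOT x2 OR NOT x2 OR x2 OR x3) AND (NOT x2 OR NOT x2 OR NOT x1 OR NOT x1) AND (NOT x2 OR NOT x2 OR NOT x1 OR x3)   (distribute OR over AND)
= NOT x2 OR NOT x1   (simplify)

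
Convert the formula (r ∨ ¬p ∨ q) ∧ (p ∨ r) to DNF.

(r ∨ ¬p ∨ q) ∧ (p ∨ r)
⇔ (r ∧ p) ∨ (r ∧ r) ∨ (¬p ∧ p) ∨ (¬p ∧ r) ∨ (q ∧ p) ∨ (q ∧ r)   [distribute ∧ over ∨]
⇔ r ∨ (q ∧ p)   [simplify]

r ∨ (q ∧ p)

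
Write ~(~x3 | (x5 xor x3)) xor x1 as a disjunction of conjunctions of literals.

~(~x3 | (x5 xor x3)) xor x1
≡ (~(~x3 | (x5 xor x3)) & ~x1) | (~~(~x3 | (x5 xor x3)) & x1)   — expand xor
≡ (~(~x3 | (x5 & ~x3) | (~x5 & x3)) & ~x1) | (~~(~x3 | (x5 xor x3)) & x1)   — expand xor
≡ (~(~x3 | (x5 & ~x3) | (~x5 & x3)) & ~x1) | (~~(~x3 | (x5 & ~x3) | (~x5 & x3)) & x1)   — expand xor
≡ (~~x3 & ~(x5 & ~x3) & ~(~x5 & x3) & ~x1) | (~~(~x3 | (x5 & ~x3) | (~x5 & x3)) & x1)   — De Morgan
≡ (x3 & ~(x5 & ~x3) & ~(~x5 & x3) & ~x1) | (~~(~x3 | (x5 & ~x3) | (~x5 & x3)) & x1)   — double negation
≡ (x3 & (~x5 | ~~x3) & ~(~x5 & x3) & ~x1) | (~~(~x3 | (x5 & ~x3) | (~x5 & x3)) & x1)   — De Morgan
≡ (x3 & (~x5 | x3) & ~(~x5 & x3) & ~x1) | (~~(~x3 | (x5 & ~x3) | (~x5 & x3)) & x1)   — double negation
≡ (x3 & (~x5 | x3) & (~~x5 | ~x3) & ~x1) | (~~(~x3 | (x5 & ~x3) | (~x5 & x3)) & x1)   — De Morgan
≡ (x3 & (~x5 | x3) & (x5 | ~x3) & ~x1) | (~~(~x3 | (x5 & ~x3) | (~x5 & x3)) & x1)   — double negation
≡ (x3 & (~x5 | x3) & (x5 | ~x3) & ~x1) | ((~x3 | (x5 & ~x3) | (~x5 & x3)) & x1)   — double negation
≡ (x3 & ~x5 & x5 & ~x1) | (x3 & ~x5 & ~x3 & ~x1) | (x3 & x3 & x5 & ~x1) | (x3 & x3 & ~x3 & ~x1) | (~x3 & x1) | (x5 & ~x3 & x1) | (~x5 & x3 & x1)   — distribute & over |
≡ (x3 & x5 & ~x1) | (~x3 & x1) | (~x5 & x3 & x1)   — simplify

(x3 & x5 & ~x1) | (~x3 & x1) | (~x5 & x3 & x1)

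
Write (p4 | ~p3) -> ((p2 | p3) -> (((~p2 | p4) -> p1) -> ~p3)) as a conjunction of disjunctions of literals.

~p4 | ~p3 | ~p1

(p4 | ~p3) -> ((p2 | p3) -> (((~p2 | p4) -> p1) -> ~p3))
⇔ ~(p4 | ~p3) | ((p2 | p3) -> (((~p2 | p4) -> p1) -> ~p3))   — eliminate ->
⇔ ~(p4 | ~p3) | ~(p2 | p3) | (((~p2 | p4) -> p1) -> ~p3)   — eliminate ->
⇔ ~(p4 | ~p3) | ~(p2 | p3) | ~((~p2 | p4) -> p1) | ~p3   — eliminate ->
⇔ ~(p4 | ~p3) | ~(p2 | p3) | ~(~(~p2 | p4) | p1) | ~p3   — eliminate ->
⇔ (~p4 & ~~p3) | ~(p2 | p3) | ~(~(~p2 | p4) | p1) | ~p3   — De Morgan
⇔ (~p4 & p3) | ~(p2 | p3) | ~(~(~p2 | p4) | p1) | ~p3   — double negation
⇔ (~p4 & p3) | (~p2 & ~p3) | ~(~(~p2 | p4) | p1) | ~p3   — De Morgan
⇔ (~p4 & p3) | (~p2 & ~p3) | (~~(~p2 | p4) & ~p1) | ~p3   — De Morgan
⇔ (~p4 & p3) | (~p2 & ~p3) | ((~p2 | p4) & ~p1) | ~p3   — double negation
⇔ (~p4 | ~p2 | ~p2 | p4 | ~p3) & (~p4 | ~p2 | ~p1 | ~p3) & (~p4 | ~p3 | ~p2 | p4 | ~p3) & (~p4 | ~p3 | ~p1 | ~p3) & (p3 | ~p2 | ~p2 | p4 | ~p3) & (p3 | ~p2 | ~p1 | ~p3) & (p3 | ~p3 | ~p2 | p4 | ~p3) & (p3 | ~p3 | ~p1 | ~p3)   — distribute | over &
⇔ ~p4 | ~p3 | ~p1   — simplify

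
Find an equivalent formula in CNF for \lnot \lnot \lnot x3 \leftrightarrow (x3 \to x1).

\lnot \lnot \lnot x3 \leftrightarrow (x3 \to x1)
≡ (\lnot \lnot \lnot x3 \to (x3 \to x1)) \land ((x3 \to x1) \to \lnot \lnot \lnot x3)   [eliminate \leftrightarrow]
≡ (\lnot \lnot \lnot \lnot x3 \lor (x3 \to x1)) \land ((x3 \to x1) \to \lnot \lnot \lnot x3)   [eliminate \to]
≡ (\lnot \lnot \lnot \lnot x3 \lor \lnot x3 \lor x1) \land ((x3 \to x1) \to \lnot \lnot \lnot x3)   [eliminate \to]
≡ (\lnot \lnot \lnot \lnot x3 \lor \lnot x3 \lor x1) \land (\lnot (x3 \to x1) \lor \lnot \lnot \lnot x3)   [eliminate \to]
≡ (\lnot \lnot \lnot \lnot x3 \lor \lnot x3 \lor x1) \land (\lnot (\lnot x3 \lor x1) \lor \lnot \lnot \lnot x3)   [eliminate \to]
≡ (\lnot \lnot x3 \lor \lnot x3 \lor x1) \land (\lnot (\lnot x3 \lor x1) \lor \lnot \lnot \lnot x3)   [double negation]
≡ (x3 \lor \lnot x3 \lor x1) \land (\lnot (\lnot x3 \lor x1) \lor \lnot \lnot \lnot x3)   [double negation]
≡ (x3 \lor \lnot x3 \lor x1) \land ((\lnot \lnot x3 \land \lnot x1) \lor \lnot \lnot \lnot x3)   [De Morgan]
≡ (x3 \lor \lnot x3 \lor x1) \land ((x3 \land \lnot x1) \lor \lnot \lnot \lnot x3)   [double negation]
≡ (x3 \lor \lnot x3 \lor x1) \land ((x3 \land \lnot x1) \lor \lnot x3)   [double negation]
≡ (x3 \lor \lnot x3 \lor x1) \land (x3 \lor \lnot x3) \land (\lnot x1 \lor \lnot x3)   [distribute \lor over \land]
≡ \lnot x1 \lor \lnot x3   [simplify]

\lnot x1 \lor \lnot x3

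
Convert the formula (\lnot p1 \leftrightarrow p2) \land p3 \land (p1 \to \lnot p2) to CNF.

(\lnot p1 \leftrightarrow p2) \land p3 \land (p1 \to \lnot p2)
⇔ (\lnot p1 \to p2) \land (p2 \to \lnot p1) \land p3 \land (p1 \to \lnot p2)   [eliminate \leftrightarrow]
⇔ (\lnot \lnot p1 \lor p2) \land (p2 \to \lnot p1) \land p3 \land (p1 \to \lnot p2)   [eliminate \to]
⇔ (\lnot \lnot p1 \lor p2) \land (\lnot p2 \lor \lnot p1) \land p3 \land (p1 \to \lnot p2)   [eliminate \to]
⇔ (\lnot \lnot p1 \lor p2) \land (\lnot p2 \lor \lnot p1) \land p3 \land (\lnot p1 \lor \lnot p2)   [eliminate \to]
⇔ (p1 \lor p2) \land (\lnot p2 \lor \lnot p1) \land p3 \land (\lnot p1 \lor \lnot p2)   [double negation]
⇔ (p1 \lor p2) \land (\lnot p2 \lor \lnot p1) \land p3   [simplify]

(p1 \lor p2) \land (\lnot p2 \lor \lnot p1) \land p3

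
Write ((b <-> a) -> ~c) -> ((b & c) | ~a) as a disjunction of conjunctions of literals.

((b <-> a) -> ~c) -> ((b & c) | ~a)
≡ ~((b <-> a) -> ~c) | (b & c) | ~a   — eliminate ->
≡ ~(~(b <-> a) | ~c) | (b & c) | ~a   — eliminate ->
≡ ~(~((b -> a) & (a -> b)) | ~c) | (b & c) | ~a   — eliminate <->
≡ ~(~((~b | a) & (a -> b)) | ~c) | (b & c) | ~a   — eliminate ->
≡ ~(~((~b | a) & (~a | b)) | ~c) | (b & c) | ~a   — eliminate ->
≡ (~~((~b | a) & (~a | b)) & ~~c) | (b & c) | ~a   — De Morgan
≡ ((~b | a) & (~a | b) & ~~c) | (b & c) | ~a   — double negation
≡ ((~b | a) & (~a | b) & c) | (b & c) | ~a   — double negation
≡ (~b & ~a & c) | (~b & b & c) | (a & ~a & c) | (a & b & c) | (b & c) | ~a   — distribute & over |
≡ (b & c) | ~a   — simplify

(b & c) | ~a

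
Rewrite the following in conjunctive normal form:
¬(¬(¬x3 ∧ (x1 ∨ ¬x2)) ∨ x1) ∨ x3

¬(¬(¬x3 ∧ (x1 ∨ ¬x2)) ∨ x1) ∨ x3
⇔ (¬¬(¬x3 ∧ (x1 ∨ ¬x2)) ∧ ¬x1) ∨ x3   [De Morgan]
⇔ (¬x3 ∧ (x1 ∨ ¬x2) ∧ ¬x1) ∨ x3   [double negation]
⇔ (¬x3 ∨ x3) ∧ (x1 ∨ ¬x2 ∨ x3) ∧ (¬x1 ∨ x3)   [distribute ∨ over ∧]
⇔ (x1 ∨ ¬x2 ∨ x3) ∧ (¬x1 ∨ x3)   [simplify]

(x1 ∨ ¬x2 ∨ x3) ∧ (¬x1 ∨ x3)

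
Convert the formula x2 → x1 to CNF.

¬x2 ∨ x1

x2 → x1
≡ ¬x2 ∨ x1   [eliminate →]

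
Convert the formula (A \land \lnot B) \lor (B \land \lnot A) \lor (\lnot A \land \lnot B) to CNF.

\lnot B \lor \lnot A

(A \land \lnot B) \lor (B \land \lnot A) \lor (\lnot A \land \lnot B)
≡ (A \lor B \lor \lnot A) \land (A \lor B \lor \lnot B) \land (A \lor \lnot A \lor \lnot A) \land (A \lor \lnot A \lor \lnot B) \land (\lnot B \lor B \lor \lnot A) \land (\lnot B \lor B \lor \lnot B) \land (\lnot B \lor \lnot A \lor \lnot A) \land (\lnot B \lor \lnot A \lor \lnot B)   — distribute \lor over \land
≡ \lnot B \lor \lnot A   — simplify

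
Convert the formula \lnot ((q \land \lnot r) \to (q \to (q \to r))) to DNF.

\lnot ((q \land \lnot r) \to (q \to (q \to r)))
⇔ \lnot (\lnot (q \land \lnot r) \lor (q \to (q \to r)))
⇔ \lnot (\lnot (q \land \lnot r) \lor \lnot q \lor (q \to r))
⇔ \lnot (\lnot (q \land \lnot r) \lor \lnot q \lor \lnot q \lor r)
⇔ \lnot \lnot (q \land \lnot r) \land \lnot \lnot q \land \lnot \lnot q \land \lnot r
⇔ q \land \lnot r \land \lnot \lnot q \land \lnot \lnot q \land \lnot r
⇔ q \land \lnot r \land q \land \lnot \lnot q \land \lnot r
⇔ q \land \lnot r \land q \land q \land \lnot r
⇔ q \land \lnot r

q \land \lnot r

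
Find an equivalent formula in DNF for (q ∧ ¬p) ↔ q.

¬q ∨ (q ∧ ¬p)

(q ∧ ¬p) ↔ q
≡ ((q ∧ ¬p) → q) ∧ (q → (q ∧ ¬p))   (eliminate ↔)
≡ (¬(q ∧ ¬p) ∨ q) ∧ (q → (q ∧ ¬p))   (eliminate →)
≡ (¬(q ∧ ¬p) ∨ q) ∧ (¬q ∨ (q ∧ ¬p))   (eliminate →)
≡ (¬q ∨ ¬¬p ∨ q) ∧ (¬q ∨ (q ∧ ¬p))   (De Morgan)
≡ (¬q ∨ p ∨ q) ∧ (¬q ∨ (q ∧ ¬p))   (double negation)
≡ (¬q ∧ ¬q) ∨ (¬q ∧ q ∧ ¬p) ∨ (p ∧ ¬q) ∨ (p ∧ q ∧ ¬p) ∨ (q ∧ ¬q) ∨ (q ∧ q ∧ ¬p)   (distribute ∧ over ∨)
≡ ¬q ∨ (q ∧ ¬p)   (simplify)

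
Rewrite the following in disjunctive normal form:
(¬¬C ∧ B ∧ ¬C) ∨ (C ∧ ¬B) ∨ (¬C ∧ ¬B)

(¬¬C ∧ B ∧ ¬C) ∨ (C ∧ ¬B) ∨ (¬C ∧ ¬B)
= (C ∧ B ∧ ¬C) ∨ (C ∧ ¬B) ∨ (¬C ∧ ¬B)
= (C ∧ ¬B) ∨ (¬C ∧ ¬B)

(C ∧ ¬B) ∨ (¬C ∧ ¬B)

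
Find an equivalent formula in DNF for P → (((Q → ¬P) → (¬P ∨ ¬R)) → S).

¬P ∨ (¬Q ∧ P ∧ R) ∨ S

P → (((Q → ¬P) → (¬P ∨ ¬R)) → S)
= ¬P ∨ (((Q → ¬P) → (¬P ∨ ¬R)) → S)
= ¬P ∨ ¬((Q → ¬P) → (¬P ∨ ¬R)) ∨ S
= ¬P ∨ ¬(¬(Q → ¬P) ∨ ¬P ∨ ¬R) ∨ S
= ¬P ∨ ¬(¬(¬Q ∨ ¬P) ∨ ¬P ∨ ¬R) ∨ S
= ¬P ∨ (¬¬(¬Q ∨ ¬P) ∧ ¬¬P ∧ ¬¬R) ∨ S
= ¬P ∨ ((¬Q ∨ ¬P) ∧ ¬¬P ∧ ¬¬R) ∨ S
= ¬P ∨ ((¬Q ∨ ¬P) ∧ P ∧ ¬¬R) ∨ S
= ¬P ∨ ((¬Q ∨ ¬P) ∧ P ∧ R) ∨ S
= ¬P ∨ (¬Q ∧ P ∧ R) ∨ (¬P ∧ P ∧ R) ∨ S
= ¬P ∨ (¬Q ∧ P ∧ R) ∨ S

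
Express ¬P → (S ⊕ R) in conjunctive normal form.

(P ∨ S ∨ R) ∧ (P ∨ ¬S ∨ ¬R)

¬P → (S ⊕ R)
= ¬¬P ∨ (S ⊕ R)   [eliminate →]
= ¬¬P ∨ ((S ∨ R) ∧ ¬(S ∧ R))   [expand ⊕]
= P ∨ ((S ∨ R) ∧ ¬(S ∧ R))   [double negation]
= P ∨ ((S ∨ R) ∧ (¬S ∨ ¬R))   [De Morgan]
= (P ∨ S ∨ R) ∧ (P ∨ ¬S ∨ ¬R)   [distribute ∨ over ∧]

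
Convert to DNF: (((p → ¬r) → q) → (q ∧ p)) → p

(q ∧ ¬p) ∨ p

(((p → ¬r) → q) → (q ∧ p)) → p
≡ ¬(((p → ¬r) → q) → (q ∧ p)) ∨ p   (eliminate →)
≡ ¬(¬((p → ¬r) → q) ∨ (q ∧ p)) ∨ p   (eliminate →)
≡ ¬(¬(¬(p → ¬r) ∨ q) ∨ (q ∧ p)) ∨ p   (eliminate →)
≡ ¬(¬(¬(¬p ∨ ¬r) ∨ q) ∨ (q ∧ p)) ∨ p   (eliminate →)
≡ (¬¬(¬(¬p ∨ ¬r) ∨ q) ∧ ¬(q ∧ p)) ∨ p   (De Morgan)
≡ ((¬(¬p ∨ ¬r) ∨ q) ∧ ¬(q ∧ p)) ∨ p   (double negation)
≡ (((¬¬p ∧ ¬¬r) ∨ q) ∧ ¬(q ∧ p)) ∨ p   (De Morgan)
≡ (((p ∧ ¬¬r) ∨ q) ∧ ¬(q ∧ p)) ∨ p   (double negation)
≡ (((p ∧ r) ∨ q) ∧ ¬(q ∧ p)) ∨ p   (double negation)
≡ (((p ∧ r) ∨ q) ∧ (¬q ∨ ¬p)) ∨ p   (De Morgan)
≡ (p ∧ r ∧ ¬q) ∨ (p ∧ r ∧ ¬p) ∨ (q ∧ ¬q) ∨ (q ∧ ¬p) ∨ p   (distribute ∧ over ∨)
≡ (q ∧ ¬p) ∨ p   (simplify)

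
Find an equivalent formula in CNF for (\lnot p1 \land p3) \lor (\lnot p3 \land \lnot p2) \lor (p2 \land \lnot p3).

(\lnot p1 \land p3) \lor (\lnot p3 \land \lnot p2) \lor (p2 \land \lnot p3)
⇔ (\lnot p1 \lor \lnot p3 \lor p2) \land (\lnot p1 \lor \lnot p3 \lor \lnot p3) \land (\lnot p1 \lor \lnot p2 \lor p2) \land (\lnot p1 \lor \lnot p2 \lor \lnot p3) \land (p3 \lor \lnot p3 \lor p2) \land (p3 \lor \lnot p3 \lor \lnot p3) \land (p3 \lor \lnot p2 \lor p2) \land (p3 \lor \lnot p2 \lor \lnot p3)
⇔ \lnot p1 \lor \lnot p3

\lnot p1 \lor \lnot p3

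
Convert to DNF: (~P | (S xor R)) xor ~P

(~P | (S xor R)) xor ~P
⇔ ((~P | (S xor R)) & ~~P) | (~(~P | (S xor R)) & ~P)   (expand xor)
⇔ ((~P | (S & ~R) | (~S & R)) & ~~P) | (~(~P | (S xor R)) & ~P)   (expand xor)
⇔ ((~P | (S & ~R) | (~S & R)) & ~~P) | (~(~P | (S & ~R) | (~S & R)) & ~P)   (expand xor)
⇔ ((~P | (S & ~R) | (~S & R)) & P) | (~(~P | (S & ~R) | (~S & R)) & ~P)   (double negation)
⇔ ((~P | (S & ~R) | (~S & R)) & P) | (~~P & ~(S & ~R) & ~(~S & R) & ~P)   (De Morgan)
⇔ ((~P | (S & ~R) | (~S & R)) & P) | (P & ~(S & ~R) & ~(~S & R) & ~P)   (double negation)
⇔ ((~P | (S & ~R) | (~S & R)) & P) | (P & (~S | ~~R) & ~(~S & R) & ~P)   (De Morgan)
⇔ ((~P | (S & ~R) | (~S & R)) & P) | (P & (~S | R) & ~(~S & R) & ~P)   (double negation)
⇔ ((~P | (S & ~R) | (~S & R)) & P) | (P & (~S | R) & (~~S | ~R) & ~P)   (De Morgan)
⇔ ((~P | (S & ~R) | (~S & R)) & P) | (P & (~S | R) & (S | ~R) & ~P)   (double negation)
⇔ (~P & P) | (S & ~R & P) | (~S & R & P) | (P & ~S & S & ~P) | (P & ~S & ~R & ~P) | (P & R & S & ~P) | (P & R & ~R & ~P)   (distribute & over |)
⇔ (S & ~R & P) | (~S & R & P)   (simplify)

(S & ~R & P) | (~S & R & P)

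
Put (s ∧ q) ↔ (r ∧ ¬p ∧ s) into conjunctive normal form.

(s ∧ q) ↔ (r ∧ ¬p ∧ s)
⇔ ((s ∧ q) → (r ∧ ¬p ∧ s)) ∧ ((r ∧ ¬p ∧ s) → (s ∧ q))   (eliminate ↔)
⇔ (¬(s ∧ q) ∨ (r ∧ ¬p ∧ s)) ∧ ((r ∧ ¬p ∧ s) → (s ∧ q))   (eliminate →)
⇔ (¬(s ∧ q) ∨ (r ∧ ¬p ∧ s)) ∧ (¬(r ∧ ¬p ∧ s) ∨ (s ∧ q))   (eliminate →)
⇔ (¬s ∨ ¬q ∨ (r ∧ ¬p ∧ s)) ∧ (¬(r ∧ ¬p ∧ s) ∨ (s ∧ q))   (De Morgan)
⇔ (¬s ∨ ¬q ∨ (r ∧ ¬p ∧ s)) ∧ (¬r ∨ ¬¬p ∨ ¬s ∨ (s ∧ q))   (De Morgan)
⇔ (¬s ∨ ¬q ∨ (r ∧ ¬p ∧ s)) ∧ (¬r ∨ p ∨ ¬s ∨ (s ∧ q))   (double negation)
⇔ (¬s ∨ ¬q ∨ r) ∧ (¬s ∨ ¬q ∨ ¬p) ∧ (¬s ∨ ¬q ∨ s) ∧ (¬r ∨ p ∨ ¬s ∨ s) ∧ (¬r ∨ p ∨ ¬s ∨ q)   (distribute ∨ over ∧)
⇔ (¬s ∨ ¬q ∨ r) ∧ (¬s ∨ ¬q ∨ ¬p) ∧ (¬r ∨ p ∨ ¬s ∨ q)   (simplify)

(¬s ∨ ¬q ∨ r) ∧ (¬s ∨ ¬q ∨ ¬p) ∧ (¬r ∨ p ∨ ¬s ∨ q)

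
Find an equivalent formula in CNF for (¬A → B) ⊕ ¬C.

(A ∨ B ∨ ¬C) ∧ (¬A ∨ C) ∧ (¬B ∨ C)

(¬A → B) ⊕ ¬C
≡ ((¬A → B) ∨ ¬C) ∧ ¬((¬A → B) ∧ ¬C)   (expand ⊕)
≡ (¬¬A ∨ B ∨ ¬C) ∧ ¬((¬A → B) ∧ ¬C)   (eliminate →)
≡ (¬¬A ∨ B ∨ ¬C) ∧ ¬((¬¬A ∨ B) ∧ ¬C)   (eliminate →)
≡ (A ∨ B ∨ ¬C) ∧ ¬((¬¬A ∨ B) ∧ ¬C)   (double negation)
≡ (A ∨ B ∨ ¬C) ∧ (¬(¬¬A ∨ B) ∨ ¬¬C)   (De Morgan)
≡ (A ∨ B ∨ ¬C) ∧ ((¬¬¬A ∧ ¬B) ∨ ¬¬C)   (De Morgan)
≡ (A ∨ B ∨ ¬C) ∧ ((¬A ∧ ¬B) ∨ ¬¬C)   (double negation)
≡ (A ∨ B ∨ ¬C) ∧ ((¬A ∧ ¬B) ∨ C)   (double negation)
≡ (A ∨ B ∨ ¬C) ∧ (¬A ∨ C) ∧ (¬B ∨ C)   (distribute ∨ over ∧)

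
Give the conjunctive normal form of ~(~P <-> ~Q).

~(~P <-> ~Q)
⇔ ~((~P -> ~Q) & (~Q -> ~P))
⇔ ~((~~P | ~Q) & (~Q -> ~P))
⇔ ~((~~P | ~Q) & (~~Q | ~P))
⇔ ~(~~P | ~Q) | ~(~~Q | ~P)
⇔ (~~~P & ~~Q) | ~(~~Q | ~P)
⇔ (~P & ~~Q) | ~(~~Q | ~P)
⇔ (~P & Q) | ~(~~Q | ~P)
⇔ (~P & Q) | (~~~Q & ~~P)
⇔ (~P & Q) | (~Q & ~~P)
⇔ (~P & Q) | (~Q & P)
⇔ (~P | ~Q) & (~P | P) & (Q | ~Q) & (Q | P)
⇔ (~P | ~Q) & (Q | P)

(~P | ~Q) & (Q | P)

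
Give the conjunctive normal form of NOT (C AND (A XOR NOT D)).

NOT (C AND (A XOR NOT D))
⇔ NOT (C AND (A OR NOT D) AND NOT (A AND NOT D))   — expand XOR
⇔ NOT C OR NOT (A OR NOT D) OR NOT NOT (A AND NOT D)   — De Morgan
⇔ NOT C OR (NOT A AND NOT NOT D) OR NOT NOT (A AND NOT D)   — De Morgan
⇔ NOT C OR (NOT A AND D) OR NOT NOT (A AND NOT D)   — double negation
⇔ NOT C OR (NOT A AND D) OR (A AND NOT D)   — double negation
⇔ (NOT C OR NOT A OR A) AND (NOT C OR NOT A OR NOT D) AND (NOT C OR D OR A) AND (NOT C OR D OR NOT D)   — distribute OR over AND
⇔ (NOT C OR NOT A OR NOT D) AND (NOT C OR D OR A)   — simplify

(NOT C OR NOT A OR NOT D) AND (NOT C OR D OR A)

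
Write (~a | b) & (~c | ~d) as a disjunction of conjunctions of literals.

(~a & ~c) | (~a & ~d) | (b & ~c) | (b & ~d)

(~a | b) & (~c | ~d)
≡ (~a & ~c) | (~a & ~d) | (b & ~c) | (b & ~d)   [distribute & over |]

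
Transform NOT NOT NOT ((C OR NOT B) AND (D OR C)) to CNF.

NOT NOT NOT ((C OR NOT B) AND (D OR C))
≡ NOT ((C OR NOT B) AND (D OR C))   — double negation
≡ NOT (C OR NOT B) OR NOT (D OR C)   — De Morgan
≡ (NOT C AND NOT NOT B) OR NOT (D OR C)   — De Morgan
≡ (NOT C AND B) OR NOT (D OR C)   — double negation
≡ (NOT C AND B) OR (NOT D AND NOT C)   — De Morgan
≡ (NOT C OR NOT D) AND (NOT C OR NOT C) AND (B OR NOT D) AND (B OR NOT C)   — distribute OR over AND
≡ NOT C AND (B OR NOT D)   — simplify

NOT C AND (B OR NOT D)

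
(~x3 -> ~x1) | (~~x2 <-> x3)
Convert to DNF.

(~x3 -> ~x1) | (~~x2 <-> x3)
⇔ ~~x3 | ~x1 | (~~x2 <-> x3)   [eliminate ->]
⇔ ~~x3 | ~x1 | ((~~x2 -> x3) & (x3 -> ~~x2))   [eliminate <->]
⇔ ~~x3 | ~x1 | ((~~~x2 | x3) & (x3 -> ~~x2))   [eliminate ->]
⇔ ~~x3 | ~x1 | ((~~~x2 | x3) & (~x3 | ~~x2))   [eliminate ->]
⇔ x3 | ~x1 | ((~~~x2 | x3) & (~x3 | ~~x2))   [double negation]
⇔ x3 | ~x1 | ((~x2 | x3) & (~x3 | ~~x2))   [double negation]
⇔ x3 | ~x1 | ((~x2 | x3) & (~x3 | x2))   [double negation]
⇔ x3 | ~x1 | (~x2 & ~x3) | (~x2 & x2) | (x3 & ~x3) | (x3 & x2)   [distribute & over |]
⇔ x3 | ~x1 | (~x2 & ~x3)   [simplify]

x3 | ~x1 | (~x2 & ~x3)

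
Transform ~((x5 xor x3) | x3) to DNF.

~x5 & ~x3

~((x5 xor x3) | x3)
⇔ ~((x5 & ~x3) | (~x5 & x3) | x3)
⇔ ~(x5 & ~x3) & ~(~x5 & x3) & ~x3
⇔ (~x5 | ~~x3) & ~(~x5 & x3) & ~x3
⇔ (~x5 | x3) & ~(~x5 & x3) & ~x3
⇔ (~x5 | x3) & (~~x5 | ~x3) & ~x3
⇔ (~x5 | x3) & (x5 | ~x3) & ~x3
⇔ (~x5 & x5 & ~x3) | (~x5 & ~x3 & ~x3) | (x3 & x5 & ~x3) | (x3 & ~x3 & ~x3)
⇔ ~x5 & ~x3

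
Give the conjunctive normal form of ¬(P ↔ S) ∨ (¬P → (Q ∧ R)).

(P ∨ S ∨ Q) ∧ (P ∨ S ∨ R)

¬(P ↔ S) ∨ (¬P → (Q ∧ R))
≡ ¬((P → S) ∧ (S → P)) ∨ (¬P → (Q ∧ R))
≡ ¬((¬P ∨ S) ∧ (S → P)) ∨ (¬P → (Q ∧ R))
≡ ¬((¬P ∨ S) ∧ (¬S ∨ P)) ∨ (¬P → (Q ∧ R))
≡ ¬((¬P ∨ S) ∧ (¬S ∨ P)) ∨ ¬¬P ∨ (Q ∧ R)
≡ ¬(¬P ∨ S) ∨ ¬(¬S ∨ P) ∨ ¬¬P ∨ (Q ∧ R)
≡ (¬¬P ∧ ¬S) ∨ ¬(¬S ∨ P) ∨ ¬¬P ∨ (Q ∧ R)
≡ (P ∧ ¬S) ∨ ¬(¬S ∨ P) ∨ ¬¬P ∨ (Q ∧ R)
≡ (P ∧ ¬S) ∨ (¬¬S ∧ ¬P) ∨ ¬¬P ∨ (Q ∧ R)
≡ (P ∧ ¬S) ∨ (S ∧ ¬P) ∨ ¬¬P ∨ (Q ∧ R)
≡ (P ∧ ¬S) ∨ (S ∧ ¬P) ∨ P ∨ (Q ∧ R)
≡ (P ∨ S ∨ P ∨ Q) ∧ (P ∨ S ∨ P ∨ R) ∧ (P ∨ ¬P ∨ P ∨ Q) ∧ (P ∨ ¬P ∨ P ∨ R) ∧ (¬S ∨ S ∨ P ∨ Q) ∧ (¬S ∨ S ∨ P ∨ R) ∧ (¬S ∨ ¬P ∨ P ∨ Q) ∧ (¬S ∨ ¬P ∨ P ∨ R)
≡ (P ∨ S ∨ Q) ∧ (P ∨ S ∨ R)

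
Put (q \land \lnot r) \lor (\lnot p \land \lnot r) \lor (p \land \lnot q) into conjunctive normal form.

(q \land \lnot r) \lor (\lnot p \land \lnot r) \lor (p \land \lnot q)
≡ (q \lor \lnot p \lor p) \land (q \lor \lnot p \lor \lnot q) \land (q \lor \lnot r \lor p) \land (q \lor \lnot r \lor \lnot q) \land (\lnot r \lor \lnot p \lor p) \land (\lnot r \lor \lnot p \lor \lnot q) \land (\lnot r \lor \lnot r \lor p) \land (\lnot r \lor \lnot r \lor \lnot q)   (distribute \lor over \land)
≡ (\lnot r \lor p) \land (\lnot r \lor \lnot q)   (simplify)

(\lnot r \lor p) \land (\lnot r \lor \lnot q)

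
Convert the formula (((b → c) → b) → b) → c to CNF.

(b ∨ c) ∧ (¬b ∨ c)

(((b → c) → b) → b) → c
≡ ¬(((b → c) → b) → b) ∨ c   [eliminate →]
≡ ¬(¬((b → c) → b) ∨ b) ∨ c   [eliminate →]
≡ ¬(¬(¬(b → c) ∨ b) ∨ b) ∨ c   [eliminate →]
≡ ¬(¬(¬(¬b ∨ c) ∨ b) ∨ b) ∨ c   [eliminate →]
≡ (¬¬(¬(¬b ∨ c) ∨ b) ∧ ¬b) ∨ c   [De Morgan]
≡ ((¬(¬b ∨ c) ∨ b) ∧ ¬b) ∨ c   [double negation]
≡ (((¬¬b ∧ ¬c) ∨ b) ∧ ¬b) ∨ c   [De Morgan]
≡ (((b ∧ ¬c) ∨ b) ∧ ¬b) ∨ c   [double negation]
≡ (b ∨ b ∨ c) ∧ (¬c ∨ b ∨ c) ∧ (¬b ∨ c)   [distribute ∨ over ∧]
≡ (b ∨ c) ∧ (¬b ∨ c)   [simplify]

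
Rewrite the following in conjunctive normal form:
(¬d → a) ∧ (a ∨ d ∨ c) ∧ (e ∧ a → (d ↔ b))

(d ∨ a) ∧ (¬e ∨ ¬a ∨ ¬d ∨ b) ∧ (¬e ∨ ¬a ∨ ¬b ∨ d)

(¬d → a) ∧ (a ∨ d ∨ c) ∧ (e ∧ a → (d ↔ b))
⇔ (¬¬d ∨ a) ∧ (a ∨ d ∨ c) ∧ (e ∧ a → (d ↔ b))   [eliminate →]
⇔ (¬¬d ∨ a) ∧ (a ∨ d ∨ c) ∧ (¬(e ∧ a) ∨ (d ↔ b))   [eliminate →]
⇔ (¬¬d ∨ a) ∧ (a ∨ d ∨ c) ∧ (¬(e ∧ a) ∨ (d → b) ∧ (b → d))   [eliminate ↔]
⇔ (¬¬d ∨ a) ∧ (a ∨ d ∨ c) ∧ (¬(e ∧ a) ∨ (¬d ∨ b) ∧ (b → d))   [eliminate →]
⇔ (¬¬d ∨ a) ∧ (a ∨ d ∨ c) ∧ (¬(e ∧ a) ∨ (¬d ∨ b) ∧ (¬b ∨ d))   [eliminate →]
⇔ (d ∨ a) ∧ (a ∨ d ∨ c) ∧ (¬(e ∧ a) ∨ (¬d ∨ b) ∧ (¬b ∨ d))   [double negation]
⇔ (d ∨ a) ∧ (a ∨ d ∨ c) ∧ (¬e ∨ ¬a ∨ (¬d ∨ b) ∧ (¬b ∨ d))   [De Morgan]
⇔ (d ∨ a) ∧ (a ∨ d ∨ c) ∧ (¬e ∨ ¬a ∨ ¬d ∨ b) ∧ (¬e ∨ ¬a ∨ ¬b ∨ d)   [distribute ∨ over ∧]
⇔ (d ∨ a) ∧ (¬e ∨ ¬a ∨ ¬d ∨ b) ∧ (¬e ∨ ¬a ∨ ¬b ∨ d)   [simplify]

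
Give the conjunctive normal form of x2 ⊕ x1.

x2 ⊕ x1
≡ (x2 ∨ x1) ∧ ¬(x2 ∧ x1)   [expand ⊕]
≡ (x2 ∨ x1) ∧ (¬x2 ∨ ¬x1)   [De Morgan]

(x2 ∨ x1) ∧ (¬x2 ∨ ¬x1)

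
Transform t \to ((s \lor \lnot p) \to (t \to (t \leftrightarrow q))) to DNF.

\lnot t \lor (\lnot s \land p) \lor (q \land t)

t \to ((s \lor \lnot p) \to (t \to (t \leftrightarrow q)))
≡ \lnot t \lor ((s \lor \lnot p) \to (t \to (t \leftrightarrow q)))   [eliminate \to]
≡ \lnot t \lor \lnot (s \lor \lnot p) \lor (t \to (t \leftrightarrow q))   [eliminate \to]
≡ \lnot t \lor \lnot (s \lor \lnot p) \lor \lnot t \lor (t \leftrightarrow q)   [eliminate \to]
≡ \lnot t \lor \lnot (s \lor \lnot p) \lor \lnot t \lor ((t \to q) \land (q \to t))   [eliminate \leftrightarrow]
≡ \lnot t \lor \lnot (s \lor \lnot p) \lor \lnot t \lor ((\lnot t \lor q) \land (q \to t))   [eliminate \to]
≡ \lnot t \lor \lnot (s \lor \lnot p) \lor \lnot t \lor ((\lnot t \lor q) \land (\lnot q \lor t))   [eliminate \to]
≡ \lnot t \lor (\lnot s \land \lnot \lnot p) \lor \lnot t \lor ((\lnot t \lor q) \land (\lnot q \lor t))   [De Morgan]
≡ \lnot t \lor (\lnot s \land p) \lor \lnot t \lor ((\lnot t \lor q) \land (\lnot q \lor t))   [double negation]
≡ \lnot t \lor (\lnot s \land p) \lor \lnot t \lor (\lnot t \land \lnot q) \lor (\lnot t \land t) \lor (q \land \lnot q) \lor (q \land t)   [distribute \land over \lor]
≡ \lnot t \lor (\lnot s \land p) \lor (q \land t)   [simplify]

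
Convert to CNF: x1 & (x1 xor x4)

x1 & (x1 xor x4)
≡ x1 & (x1 | x4) & ~(x1 & x4)   [expand xor]
≡ x1 & (x1 | x4) & (~x1 | ~x4)   [De Morgan]
≡ x1 & (~x1 | ~x4)   [simplify]

x1 & (~x1 | ~x4)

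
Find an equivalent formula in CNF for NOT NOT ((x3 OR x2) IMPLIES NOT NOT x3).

NOT NOT ((x3 OR x2) IMPLIES NOT NOT x3)
⇔ NOT NOT (NOT (x3 OR x2) OR NOT NOT x3)   (eliminate IMPLIES)
⇔ NOT (x3 OR x2) OR NOT NOT x3   (double negation)
⇔ (NOT x3 AND NOT x2) OR NOT NOT x3   (De Morgan)
⇔ (NOT x3 AND NOT x2) OR x3   (double negation)
⇔ (NOT x3 OR x3) AND (NOT x2 OR x3)   (distribute OR over AND)
⇔ NOT x2 OR x3   (simplify)

NOT x2 OR x3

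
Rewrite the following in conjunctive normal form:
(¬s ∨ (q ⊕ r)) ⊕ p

(¬s ∨ (q ⊕ r)) ⊕ p
≡ (¬s ∨ (q ⊕ r) ∨ p) ∧ ¬((¬s ∨ (q ⊕ r)) ∧ p)   [expand ⊕]
≡ (¬s ∨ ((q ∨ r) ∧ ¬(q ∧ r)) ∨ p) ∧ ¬((¬s ∨ (q ⊕ r)) ∧ p)   [expand ⊕]
≡ (¬s ∨ ((q ∨ r) ∧ ¬(q ∧ r)) ∨ p) ∧ ¬((¬s ∨ ((q ∨ r) ∧ ¬(q ∧ r))) ∧ p)   [expand ⊕]
≡ (¬s ∨ ((q ∨ r) ∧ (¬q ∨ ¬r)) ∨ p) ∧ ¬((¬s ∨ ((q ∨ r) ∧ ¬(q ∧ r))) ∧ p)   [De Morgan]
≡ (¬s ∨ ((q ∨ r) ∧ (¬q ∨ ¬r)) ∨ p) ∧ (¬(¬s ∨ ((q ∨ r) ∧ ¬(q ∧ r))) ∨ ¬p)   [De Morgan]
≡ (¬s ∨ ((q ∨ r) ∧ (¬q ∨ ¬r)) ∨ p) ∧ ((¬¬s ∧ ¬((q ∨ r) ∧ ¬(q ∧ r))) ∨ ¬p)   [De Morgan]
≡ (¬s ∨ ((q ∨ r) ∧ (¬q ∨ ¬r)) ∨ p) ∧ ((s ∧ ¬((q ∨ r) ∧ ¬(q ∧ r))) ∨ ¬p)   [double negation]
≡ (¬s ∨ ((q ∨ r) ∧ (¬q ∨ ¬r)) ∨ p) ∧ ((s ∧ (¬(q ∨ r) ∨ ¬¬(q ∧ r))) ∨ ¬p)   [De Morgan]
≡ (¬s ∨ ((q ∨ r) ∧ (¬q ∨ ¬r)) ∨ p) ∧ ((s ∧ ((¬q ∧ ¬r) ∨ ¬¬(q ∧ r))) ∨ ¬p)   [De Morgan]
≡ (¬s ∨ ((q ∨ r) ∧ (¬q ∨ ¬r)) ∨ p) ∧ ((s ∧ ((¬q ∧ ¬r) ∨ (q ∧ r))) ∨ ¬p)   [double negation]
≡ (¬s ∨ q ∨ r ∨ p) ∧ (¬s ∨ ¬q ∨ ¬r ∨ p) ∧ (s ∨ ¬p) ∧ (¬q ∨ q ∨ ¬p) ∧ (¬q ∨ r ∨ ¬p) ∧ (¬r ∨ q ∨ ¬p) ∧ (¬r ∨ r ∨ ¬p)   [distribute ∨ over ∧]
≡ (¬s ∨ q ∨ r ∨ p) ∧ (¬s ∨ ¬q ∨ ¬r ∨ p) ∧ (s ∨ ¬p) ∧ (¬q ∨ r ∨ ¬p) ∧ (¬r ∨ q ∨ ¬p)   [simplify]

(¬s ∨ q ∨ r ∨ p) ∧ (¬s ∨ ¬q ∨ ¬r ∨ p) ∧ (s ∨ ¬p) ∧ (¬q ∨ r ∨ ¬p) ∧ (¬r ∨ q ∨ ¬p)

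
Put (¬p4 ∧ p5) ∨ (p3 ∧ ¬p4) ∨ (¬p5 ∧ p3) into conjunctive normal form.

(¬p4 ∨ p3) ∧ (¬p4 ∨ ¬p5) ∧ (p5 ∨ p3)

(¬p4 ∧ p5) ∨ (p3 ∧ ¬p4) ∨ (¬p5 ∧ p3)
⇔ (¬p4 ∨ p3 ∨ ¬p5) ∧ (¬p4 ∨ p3 ∨ p3) ∧ (¬p4 ∨ ¬p4 ∨ ¬p5) ∧ (¬p4 ∨ ¬p4 ∨ p3) ∧ (p5 ∨ p3 ∨ ¬p5) ∧ (p5 ∨ p3 ∨ p3) ∧ (p5 ∨ ¬p4 ∨ ¬p5) ∧ (p5 ∨ ¬p4 ∨ p3)   [distribute ∨ over ∧]
⇔ (¬p4 ∨ p3) ∧ (¬p4 ∨ ¬p5) ∧ (p5 ∨ p3)   [simplify]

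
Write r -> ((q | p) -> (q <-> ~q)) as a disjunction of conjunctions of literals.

r -> ((q | p) -> (q <-> ~q))
≡ ~r | ((q | p) -> (q <-> ~q))   [eliminate ->]
≡ ~r | ~(q | p) | (q <-> ~q)   [eliminate ->]
≡ ~r | ~(q | p) | ((q -> ~q) & (~q -> q))   [eliminate <->]
≡ ~r | ~(q | p) | ((~q | ~q) & (~q -> q))   [eliminate ->]
≡ ~r | ~(q | p) | ((~q | ~q) & (~~q | q))   [eliminate ->]
≡ ~r | (~q & ~p) | ((~q | ~q) & (~~q | q))   [De Morgan]
≡ ~r | (~q & ~p) | ((~q | ~q) & (q | q))   [double negation]
≡ ~r | (~q & ~p) | (~q & q) | (~q & q) | (~q & q) | (~q & q)   [distribute & over |]
≡ ~r | (~q & ~p)   [simplify]

~r | (~q & ~p)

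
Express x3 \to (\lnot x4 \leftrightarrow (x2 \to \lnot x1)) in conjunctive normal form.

(\lnot x3 \lor x4 \lor \lnot x2 \lor \lnot x1) \land (\lnot x3 \lor x2 \lor \lnot x4) \land (\lnot x3 \lor x1 \lor \lnot x4)

x3 \to (\lnot x4 \leftrightarrow (x2 \to \lnot x1))
⇔ \lnot x3 \lor (\lnot x4 \leftrightarrow (x2 \to \lnot x1))   [eliminate \to]
⇔ \lnot x3 \lor ((\lnot x4 \to (x2 \to \lnot x1)) \land ((x2 \to \lnot x1) \to \lnot x4))   [eliminate \leftrightarrow]
⇔ \lnot x3 \lor ((\lnot \lnot x4 \lor (x2 \to \lnot x1)) \land ((x2 \to \lnot x1) \to \lnot x4))   [eliminate \to]
⇔ \lnot x3 \lor ((\lnot \lnot x4 \lor \lnot x2 \lor \lnot x1) \land ((x2 \to \lnot x1) \to \lnot x4))   [eliminate \to]
⇔ \lnot x3 \lor ((\lnot \lnot x4 \lor \lnot x2 \lor \lnot x1) \land (\lnot (x2 \to \lnot x1) \lor \lnot x4))   [eliminate \to]
⇔ \lnot x3 \lor ((\lnot \lnot x4 \lor \lnot x2 \lor \lnot x1) \land (\lnot (\lnot x2 \lor \lnot x1) \lor \lnot x4))   [eliminate \to]
⇔ \lnot x3 \lor ((x4 \lor \lnot x2 \lor \lnot x1) \land (\lnot (\lnot x2 \lor \lnot x1) \lor \lnot x4))   [double negation]
⇔ \lnot x3 \lor ((x4 \lor \lnot x2 \lor \lnot x1) \land ((\lnot \lnot x2 \land \lnot \lnot x1) \lor \lnot x4))   [De Morgan]
⇔ \lnot x3 \lor ((x4 \lor \lnot x2 \lor \lnot x1) \land ((x2 \land \lnot \lnot x1) \lor \lnot x4))   [double negation]
⇔ \lnot x3 \lor ((x4 \lor \lnot x2 \lor \lnot x1) \land ((x2 \land x1) \lor \lnot x4))   [double negation]
⇔ (\lnot x3 \lor x4 \lor \lnot x2 \lor \lnot x1) \land (\lnot x3 \lor x2 \lor \lnot x4) \land (\lnot x3 \lor x1 \lor \lnot x4)   [distribute \lor over \land]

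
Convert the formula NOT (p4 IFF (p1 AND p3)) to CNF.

NOT (p4 IFF (p1 AND p3))
≡ NOT ((p4 IMPLIES (p1 AND p3)) AND ((p1 AND p3) IMPLIES p4))   [eliminate IFF]
≡ NOT ((NOT p4 OR (p1 AND p3)) AND ((p1 AND p3) IMPLIES p4))   [eliminate IMPLIES]
≡ NOT ((NOT p4 OR (p1 AND p3)) AND (NOT (p1 AND p3) OR p4))   [eliminate IMPLIES]
≡ NOT (NOT p4 OR (p1 AND p3)) OR NOT (NOT (p1 AND p3) OR p4)   [De Morgan]
≡ (NOT NOT p4 AND NOT (p1 AND p3)) OR NOT (NOT (p1 AND p3) OR p4)   [De Morgan]
≡ (p4 AND NOT (p1 AND p3)) OR NOT (NOT (p1 AND p3) OR p4)   [double negation]
≡ (p4 AND (NOT p1 OR NOT p3)) OR NOT (NOT (p1 AND p3) OR p4)   [De Morgan]
≡ (p4 AND (NOT p1 OR NOT p3)) OR (NOT NOT (p1 AND p3) AND NOT p4)   [De Morgan]
≡ (p4 AND (NOT p1 OR NOT p3)) OR (p1 AND p3 AND NOT p4)   [double negation]
≡ (p4 OR p1) AND (p4 OR p3) AND (p4 OR NOT p4) AND (NOT p1 OR NOT p3 OR p1) AND (NOT p1 OR NOT p3 OR p3) AND (NOT p1 OR NOT p3 OR NOT p4)   [distribute OR over AND]
≡ (p4 OR p1) AND (p4 OR p3) AND (NOT p1 OR NOT p3 OR NOT p4)   [simplify]

(p4 OR p1) AND (p4 OR p3) AND (NOT p1 OR NOT p3 OR NOT p4)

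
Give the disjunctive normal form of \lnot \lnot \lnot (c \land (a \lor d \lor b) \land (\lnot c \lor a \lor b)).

\lnot c \lor \lnot a \land \lnot d \land \lnot b \lor c \land \lnot a \land \lnot b

\lnot \lnot \lnot (c \land (a \lor d \lor b) \land (\lnot c \lor a \lor b))
≡ \lnot (c \land (a \lor d \lor b) \land (\lnot c \lor a \lor b))   — double negation
≡ \lnot c \lor \lnot (a \lor d \lor b) \lor \lnot (\lnot c \lor a \lor b)   — De Morgan
≡ \lnot c \lor \lnot a \land \lnot d \land \lnot b \lor \lnot (\lnot c \lor a \lor b)   — De Morgan
≡ \lnot c \lor \lnot a \land \lnot d \land \lnot b \lor \lnot \lnot c \land \lnot a \land \lnot b   — De Morgan
≡ \lnot c \lor \lnot a \land \lnot d \land \lnot b \lor c \land \lnot a \land \lnot b   — double negation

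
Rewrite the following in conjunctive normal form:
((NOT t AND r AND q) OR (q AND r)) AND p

r AND q AND p

((NOT t AND r AND q) OR (q AND r)) AND p
≡ (NOT t OR q) AND (NOT t OR r) AND (r OR q) AND (r OR r) AND (q OR q) AND (q OR r) AND p   [distribute OR over AND]
≡ r AND q AND p   [simplify]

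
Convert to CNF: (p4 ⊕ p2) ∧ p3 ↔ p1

(¬p4 ∨ p2 ∨ ¬p3 ∨ p1) ∧ (¬p2 ∨ p4 ∨ ¬p3 ∨ p1) ∧ (¬p1 ∨ p4 ∨ p2) ∧ (¬p1 ∨ ¬p4 ∨ ¬p2) ∧ (¬p1 ∨ p3)

(p4 ⊕ p2) ∧ p3 ↔ p1
⇔ ((p4 ⊕ p2) ∧ p3 → p1) ∧ (p1 → (p4 ⊕ p2) ∧ p3)   [eliminate ↔]
⇔ (¬((p4 ⊕ p2) ∧ p3) ∨ p1) ∧ (p1 → (p4 ⊕ p2) ∧ p3)   [eliminate →]
⇔ (¬((p4 ∨ p2) ∧ ¬(p4 ∧ p2) ∧ p3) ∨ p1) ∧ (p1 → (p4 ⊕ p2) ∧ p3)   [expand ⊕]
⇔ (¬((p4 ∨ p2) ∧ ¬(p4 ∧ p2) ∧ p3) ∨ p1) ∧ (¬p1 ∨ (p4 ⊕ p2) ∧ p3)   [eliminate →]
⇔ (¬((p4 ∨ p2) ∧ ¬(p4 ∧ p2) ∧ p3) ∨ p1) ∧ (¬p1 ∨ (p4 ∨ p2) ∧ ¬(p4 ∧ p2) ∧ p3)   [expand ⊕]
⇔ (¬(p4 ∨ p2) ∨ ¬¬(p4 ∧ p2) ∨ ¬p3 ∨ p1) ∧ (¬p1 ∨ (p4 ∨ p2) ∧ ¬(p4 ∧ p2) ∧ p3)   [De Morgan]
⇔ (¬p4 ∧ ¬p2 ∨ ¬¬(p4 ∧ p2) ∨ ¬p3 ∨ p1) ∧ (¬p1 ∨ (p4 ∨ p2) ∧ ¬(p4 ∧ p2) ∧ p3)   [De Morgan]
⇔ (¬p4 ∧ ¬p2 ∨ p4 ∧ p2 ∨ ¬p3 ∨ p1) ∧ (¬p1 ∨ (p4 ∨ p2) ∧ ¬(p4 ∧ p2) ∧ p3)   [double negation]
⇔ (¬p4 ∧ ¬p2 ∨ p4 ∧ p2 ∨ ¬p3 ∨ p1) ∧ (¬p1 ∨ (p4 ∨ p2) ∧ (¬p4 ∨ ¬p2) ∧ p3)   [De Morgan]
⇔ (¬p4 ∨ p4 ∨ ¬p3 ∨ p1) ∧ (¬p4 ∨ p2 ∨ ¬p3 ∨ p1) ∧ (¬p2 ∨ p4 ∨ ¬p3 ∨ p1) ∧ (¬p2 ∨ p2 ∨ ¬p3 ∨ p1) ∧ (¬p1 ∨ p4 ∨ p2) ∧ (¬p1 ∨ ¬p4 ∨ ¬p2) ∧ (¬p1 ∨ p3)   [distribute ∨ over ∧]
⇔ (¬p4 ∨ p2 ∨ ¬p3 ∨ p1) ∧ (¬p2 ∨ p4 ∨ ¬p3 ∨ p1) ∧ (¬p1 ∨ p4 ∨ p2) ∧ (¬p1 ∨ ¬p4 ∨ ¬p2) ∧ (¬p1 ∨ p3)   [simplify]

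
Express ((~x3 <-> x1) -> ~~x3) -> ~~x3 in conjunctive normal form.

x3 | x1

((~x3 <-> x1) -> ~~x3) -> ~~x3
≡ ~((~x3 <-> x1) -> ~~x3) | ~~x3   [eliminate ->]
≡ ~(~(~x3 <-> x1) | ~~x3) | ~~x3   [eliminate ->]
≡ ~(~((~x3 -> x1) & (x1 -> ~x3)) | ~~x3) | ~~x3   [eliminate <->]
≡ ~(~((~~x3 | x1) & (x1 -> ~x3)) | ~~x3) | ~~x3   [eliminate ->]
≡ ~(~((~~x3 | x1) & (~x1 | ~x3)) | ~~x3) | ~~x3   [eliminate ->]
≡ (~~((~~x3 | x1) & (~x1 | ~x3)) & ~~~x3) | ~~x3   [De Morgan]
≡ ((~~x3 | x1) & (~x1 | ~x3) & ~~~x3) | ~~x3   [double negation]
≡ ((x3 | x1) & (~x1 | ~x3) & ~~~x3) | ~~x3   [double negation]
≡ ((x3 | x1) & (~x1 | ~x3) & ~x3) | ~~x3   [double negation]
≡ ((x3 | x1) & (~x1 | ~x3) & ~x3) | x3   [double negation]
≡ (x3 | x1 | x3) & (~x1 | ~x3 | x3) & (~x3 | x3)   [distribute | over &]
≡ x3 | x1   [simplify]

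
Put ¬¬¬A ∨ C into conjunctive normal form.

¬¬¬A ∨ C
≡ ¬A ∨ C   (double negation)

¬A ∨ C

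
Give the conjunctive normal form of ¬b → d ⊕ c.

(b ∨ d ∨ c) ∧ (b ∨ ¬d ∨ ¬c)

¬b → d ⊕ c
≡ ¬¬b ∨ (d ⊕ c)   [eliminate →]
≡ ¬¬b ∨ (d ∨ c) ∧ ¬(d ∧ c)   [expand ⊕]
≡ b ∨ (d ∨ c) ∧ ¬(d ∧ c)   [double negation]
≡ b ∨ (d ∨ c) ∧ (¬d ∨ ¬c)   [De Morgan]
≡ (b ∨ d ∨ c) ∧ (b ∨ ¬d ∨ ¬c)   [distribute ∨ over ∧]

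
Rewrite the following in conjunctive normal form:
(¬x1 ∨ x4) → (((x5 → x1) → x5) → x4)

x1 ∨ ¬x5 ∨ x4

(¬x1 ∨ x4) → (((x5 → x1) → x5) → x4)
≡ ¬(¬x1 ∨ x4) ∨ (((x5 → x1) → x5) → x4)   (eliminate →)
≡ ¬(¬x1 ∨ x4) ∨ ¬((x5 → x1) → x5) ∨ x4   (eliminate →)
≡ ¬(¬x1 ∨ x4) ∨ ¬(¬(x5 → x1) ∨ x5) ∨ x4   (eliminate →)
≡ ¬(¬x1 ∨ x4) ∨ ¬(¬(¬x5 ∨ x1) ∨ x5) ∨ x4   (eliminate →)
≡ (¬¬x1 ∧ ¬x4) ∨ ¬(¬(¬x5 ∨ x1) ∨ x5) ∨ x4   (De Morgan)
≡ (x1 ∧ ¬x4) ∨ ¬(¬(¬x5 ∨ x1) ∨ x5) ∨ x4   (double negation)
≡ (x1 ∧ ¬x4) ∨ (¬¬(¬x5 ∨ x1) ∧ ¬x5) ∨ x4   (De Morgan)
≡ (x1 ∧ ¬x4) ∨ ((¬x5 ∨ x1) ∧ ¬x5) ∨ x4   (double negation)
≡ (x1 ∨ ¬x5 ∨ x1 ∨ x4) ∧ (x1 ∨ ¬x5 ∨ x4) ∧ (¬x4 ∨ ¬x5 ∨ x1 ∨ x4) ∧ (¬x4 ∨ ¬x5 ∨ x4)   (distribute ∨ over ∧)
≡ x1 ∨ ¬x5 ∨ x4   (simplify)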